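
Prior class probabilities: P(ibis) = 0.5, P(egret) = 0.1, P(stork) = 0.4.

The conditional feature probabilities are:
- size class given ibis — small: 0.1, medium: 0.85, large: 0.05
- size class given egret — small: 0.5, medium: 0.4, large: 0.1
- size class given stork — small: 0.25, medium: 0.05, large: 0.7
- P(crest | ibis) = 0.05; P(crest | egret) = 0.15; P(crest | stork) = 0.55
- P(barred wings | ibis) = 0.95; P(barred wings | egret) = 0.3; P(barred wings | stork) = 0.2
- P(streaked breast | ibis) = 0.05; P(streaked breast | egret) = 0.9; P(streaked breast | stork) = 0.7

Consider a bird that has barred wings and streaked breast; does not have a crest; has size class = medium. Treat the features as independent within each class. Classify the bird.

ibis

ibis: 0.5 × 0.85 × (1−0.05) × 0.95 × 0.05 = 0.019178125
egret: 0.1 × 0.4 × (1−0.15) × 0.3 × 0.9 = 0.00918
stork: 0.4 × 0.05 × (1−0.55) × 0.2 × 0.7 = 0.00126
Highest score → ibis.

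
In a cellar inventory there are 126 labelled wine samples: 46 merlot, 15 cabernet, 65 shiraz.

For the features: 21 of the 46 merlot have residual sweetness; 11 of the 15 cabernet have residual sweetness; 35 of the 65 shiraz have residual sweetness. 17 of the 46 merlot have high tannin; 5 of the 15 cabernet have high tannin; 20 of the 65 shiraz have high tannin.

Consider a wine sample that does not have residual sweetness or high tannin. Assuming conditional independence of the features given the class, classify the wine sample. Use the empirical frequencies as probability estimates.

merlot: (46/126) × (25/46) × (29/46) ≈ 0.125086
cabernet: (15/126) × (4/15) × (10/15) ≈ 0.021164
shiraz: (65/126) × (30/65) × (45/65) ≈ 0.164835
Highest score → shiraz.

shiraz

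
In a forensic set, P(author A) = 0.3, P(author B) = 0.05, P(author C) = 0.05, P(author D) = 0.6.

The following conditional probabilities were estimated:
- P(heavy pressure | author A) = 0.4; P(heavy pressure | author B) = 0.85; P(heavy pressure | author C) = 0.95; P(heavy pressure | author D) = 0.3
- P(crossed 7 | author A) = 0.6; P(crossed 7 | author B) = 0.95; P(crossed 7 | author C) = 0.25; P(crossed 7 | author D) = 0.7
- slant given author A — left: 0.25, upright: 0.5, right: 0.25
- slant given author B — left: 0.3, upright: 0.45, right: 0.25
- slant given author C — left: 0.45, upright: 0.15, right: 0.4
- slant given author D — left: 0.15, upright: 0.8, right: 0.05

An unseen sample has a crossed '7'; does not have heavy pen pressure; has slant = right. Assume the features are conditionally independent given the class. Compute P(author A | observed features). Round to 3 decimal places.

0.617

author A: 0.3 × (1−0.4) × 0.6 × 0.25 = 0.027
author B: 0.05 × (1−0.85) × 0.95 × 0.25 = 0.00178125
author C: 0.05 × (1−0.95) × 0.25 × 0.4 = 0.00025
author D: 0.6 × (1−0.3) × 0.7 × 0.05 = 0.0147
P(author A | x) = 0.027 / 0.04373125 ≈ 0.617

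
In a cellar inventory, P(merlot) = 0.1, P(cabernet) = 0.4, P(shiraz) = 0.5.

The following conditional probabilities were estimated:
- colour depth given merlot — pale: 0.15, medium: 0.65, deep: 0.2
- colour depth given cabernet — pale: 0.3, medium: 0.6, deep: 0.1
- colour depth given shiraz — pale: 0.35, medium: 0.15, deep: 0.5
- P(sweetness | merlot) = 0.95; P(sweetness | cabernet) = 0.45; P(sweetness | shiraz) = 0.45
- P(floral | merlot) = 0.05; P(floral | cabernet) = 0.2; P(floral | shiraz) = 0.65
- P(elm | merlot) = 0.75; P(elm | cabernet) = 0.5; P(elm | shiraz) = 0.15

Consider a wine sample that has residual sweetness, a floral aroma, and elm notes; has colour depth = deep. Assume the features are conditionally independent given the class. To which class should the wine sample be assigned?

shiraz

merlot: 0.1 × 0.2 × 0.95 × 0.05 × 0.75 = 0.0007125
cabernet: 0.4 × 0.1 × 0.45 × 0.2 × 0.5 = 0.0018
shiraz: 0.5 × 0.5 × 0.45 × 0.65 × 0.15 = 0.01096875
Highest score → shiraz.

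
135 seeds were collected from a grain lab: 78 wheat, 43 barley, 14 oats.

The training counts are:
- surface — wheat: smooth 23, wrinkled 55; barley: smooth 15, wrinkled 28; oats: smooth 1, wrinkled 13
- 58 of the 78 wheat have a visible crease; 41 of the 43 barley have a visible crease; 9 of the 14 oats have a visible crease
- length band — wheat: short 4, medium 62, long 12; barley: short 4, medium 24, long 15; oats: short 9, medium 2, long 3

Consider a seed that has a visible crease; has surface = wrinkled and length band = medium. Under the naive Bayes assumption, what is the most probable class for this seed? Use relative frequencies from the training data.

wheat: (78/135) × (55/78) × (58/78) × (62/78) ≈ 0.240802
barley: (43/135) × (28/43) × (41/43) × (24/43) ≈ 0.110378
oats: (14/135) × (13/14) × (9/14) × (2/14) ≈ 0.00884354
Highest score → wheat.

wheat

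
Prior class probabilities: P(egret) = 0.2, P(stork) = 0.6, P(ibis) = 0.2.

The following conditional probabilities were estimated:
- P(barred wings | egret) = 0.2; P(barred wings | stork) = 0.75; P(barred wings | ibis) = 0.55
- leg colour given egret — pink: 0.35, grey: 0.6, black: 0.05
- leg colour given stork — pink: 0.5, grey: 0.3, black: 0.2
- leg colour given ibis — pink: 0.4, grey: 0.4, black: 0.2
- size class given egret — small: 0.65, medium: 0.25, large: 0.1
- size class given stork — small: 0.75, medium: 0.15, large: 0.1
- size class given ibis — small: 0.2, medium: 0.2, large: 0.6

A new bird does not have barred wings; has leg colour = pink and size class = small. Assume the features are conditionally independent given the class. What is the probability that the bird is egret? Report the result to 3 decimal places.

0.365

egret: 0.2 × (1−0.2) × 0.35 × 0.65 = 0.0364
stork: 0.6 × (1−0.75) × 0.5 × 0.75 = 0.05625
ibis: 0.2 × (1−0.55) × 0.4 × 0.2 = 0.0072
P(egret | x) = 0.0364 / 0.09985 ≈ 0.365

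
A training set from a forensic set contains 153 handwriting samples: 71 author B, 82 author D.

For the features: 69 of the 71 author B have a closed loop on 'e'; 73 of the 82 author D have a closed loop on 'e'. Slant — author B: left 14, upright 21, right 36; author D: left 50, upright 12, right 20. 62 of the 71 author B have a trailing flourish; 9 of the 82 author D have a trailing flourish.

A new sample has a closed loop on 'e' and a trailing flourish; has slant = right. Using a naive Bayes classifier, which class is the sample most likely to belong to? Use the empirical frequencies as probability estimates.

author B: (71/153) × (69/71) × (36/71) × (62/71) ≈ 0.19968
author D: (82/153) × (73/82) × (20/82) × (9/82) ≈ 0.0127725
Highest score → author B.

author B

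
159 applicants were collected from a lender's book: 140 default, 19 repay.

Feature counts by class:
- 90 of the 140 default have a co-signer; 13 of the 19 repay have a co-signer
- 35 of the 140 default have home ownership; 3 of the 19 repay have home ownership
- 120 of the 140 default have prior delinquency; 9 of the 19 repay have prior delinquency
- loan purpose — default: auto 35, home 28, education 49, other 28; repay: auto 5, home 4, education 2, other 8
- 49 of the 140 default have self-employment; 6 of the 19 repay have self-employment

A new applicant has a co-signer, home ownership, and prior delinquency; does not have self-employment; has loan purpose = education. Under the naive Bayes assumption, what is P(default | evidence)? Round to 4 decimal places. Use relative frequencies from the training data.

default: (140/159) × (90/140) × (35/140) × (120/140) × (49/140) × (91/140) ≈ 0.0275943
repay: (19/159) × (13/19) × (3/19) × (9/19) × (2/19) × (13/19) ≈ 0.000440422
P(default | x) = 0.0275943 / 0.028034722 ≈ 0.9843

0.9843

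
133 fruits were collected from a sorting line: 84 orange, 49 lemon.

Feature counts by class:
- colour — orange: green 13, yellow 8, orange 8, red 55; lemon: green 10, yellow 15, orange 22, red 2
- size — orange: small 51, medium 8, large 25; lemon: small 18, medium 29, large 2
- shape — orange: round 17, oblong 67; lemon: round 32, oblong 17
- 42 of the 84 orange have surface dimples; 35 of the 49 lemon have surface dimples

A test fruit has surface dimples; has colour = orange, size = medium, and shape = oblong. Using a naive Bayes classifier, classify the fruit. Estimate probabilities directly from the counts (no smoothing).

lemon

orange: (84/133) × (8/84) × (8/84) × (67/84) × (42/84) ≈ 0.00228462
lemon: (49/133) × (22/49) × (29/49) × (17/49) × (35/49) ≈ 0.0242604
Highest score → lemon.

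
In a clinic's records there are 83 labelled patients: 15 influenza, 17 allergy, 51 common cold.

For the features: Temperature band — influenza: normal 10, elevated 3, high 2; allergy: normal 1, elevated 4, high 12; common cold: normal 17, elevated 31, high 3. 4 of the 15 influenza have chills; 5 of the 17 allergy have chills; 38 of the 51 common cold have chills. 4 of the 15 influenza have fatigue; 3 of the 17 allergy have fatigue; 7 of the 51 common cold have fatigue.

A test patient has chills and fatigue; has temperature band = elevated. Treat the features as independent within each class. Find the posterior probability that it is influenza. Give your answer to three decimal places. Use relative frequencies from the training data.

influenza: (15/83) × (3/15) × (4/15) × (4/15) ≈ 0.00257028
allergy: (17/83) × (4/17) × (5/17) × (3/17) ≈ 0.00250135
common cold: (51/83) × (31/51) × (38/51) × (7/51) ≈ 0.0381966
P(influenza | x) = 0.00257028 / 0.04326823 ≈ 0.059

0.059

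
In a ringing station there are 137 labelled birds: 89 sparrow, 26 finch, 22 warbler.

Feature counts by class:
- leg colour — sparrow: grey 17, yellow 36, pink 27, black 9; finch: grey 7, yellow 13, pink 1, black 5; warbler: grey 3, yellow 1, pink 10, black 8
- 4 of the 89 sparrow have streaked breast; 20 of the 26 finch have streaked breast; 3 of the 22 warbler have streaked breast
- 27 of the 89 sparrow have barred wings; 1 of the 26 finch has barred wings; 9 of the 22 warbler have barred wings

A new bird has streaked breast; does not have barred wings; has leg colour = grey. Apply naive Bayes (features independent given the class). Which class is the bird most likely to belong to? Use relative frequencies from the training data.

finch

sparrow: (89/137) × (17/89) × (4/89) × (62/89) ≈ 0.00388508
finch: (26/137) × (7/26) × (20/26) × (25/26) ≈ 0.0377921
warbler: (22/137) × (3/22) × (3/22) × (13/22) ≈ 0.00176449
Highest score → finch.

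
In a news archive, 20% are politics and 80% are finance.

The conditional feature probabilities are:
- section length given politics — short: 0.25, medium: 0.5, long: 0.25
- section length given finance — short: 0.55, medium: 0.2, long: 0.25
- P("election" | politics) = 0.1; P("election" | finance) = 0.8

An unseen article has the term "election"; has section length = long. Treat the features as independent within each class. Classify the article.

politics: 0.2 × 0.25 × 0.1 = 0.005
finance: 0.8 × 0.25 × 0.8 = 0.16
Highest score → finance.

finance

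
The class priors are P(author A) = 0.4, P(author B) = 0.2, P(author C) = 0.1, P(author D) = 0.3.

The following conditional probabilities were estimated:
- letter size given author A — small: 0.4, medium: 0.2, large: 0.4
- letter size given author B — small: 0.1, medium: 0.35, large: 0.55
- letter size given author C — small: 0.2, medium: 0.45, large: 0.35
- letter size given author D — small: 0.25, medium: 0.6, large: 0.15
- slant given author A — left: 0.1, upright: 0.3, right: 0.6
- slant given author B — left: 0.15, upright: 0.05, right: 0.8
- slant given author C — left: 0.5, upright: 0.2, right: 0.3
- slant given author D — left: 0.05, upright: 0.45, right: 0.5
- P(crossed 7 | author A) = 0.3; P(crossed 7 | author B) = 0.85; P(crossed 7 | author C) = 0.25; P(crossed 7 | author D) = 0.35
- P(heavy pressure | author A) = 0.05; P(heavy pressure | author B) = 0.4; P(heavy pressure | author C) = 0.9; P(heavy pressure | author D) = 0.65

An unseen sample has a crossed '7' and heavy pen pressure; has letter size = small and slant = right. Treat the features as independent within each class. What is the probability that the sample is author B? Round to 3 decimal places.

author A: 0.4 × 0.4 × 0.6 × 0.3 × 0.05 = 0.00144
author B: 0.2 × 0.1 × 0.8 × 0.85 × 0.4 = 0.00544
author C: 0.1 × 0.2 × 0.3 × 0.25 × 0.9 = 0.00135
author D: 0.3 × 0.25 × 0.5 × 0.35 × 0.65 = 0.00853125
P(author B | x) = 0.00544 / 0.01676125 ≈ 0.325

0.325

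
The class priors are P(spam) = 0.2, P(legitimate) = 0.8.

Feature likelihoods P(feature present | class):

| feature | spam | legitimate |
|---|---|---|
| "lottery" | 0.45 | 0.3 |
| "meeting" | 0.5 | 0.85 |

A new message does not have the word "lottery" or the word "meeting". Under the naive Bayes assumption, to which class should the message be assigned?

spam: 0.2 × (1−0.45) × (1−0.5) = 0.055
legitimate: 0.8 × (1−0.3) × (1−0.85) = 0.084
Highest score → legitimate.

legitimate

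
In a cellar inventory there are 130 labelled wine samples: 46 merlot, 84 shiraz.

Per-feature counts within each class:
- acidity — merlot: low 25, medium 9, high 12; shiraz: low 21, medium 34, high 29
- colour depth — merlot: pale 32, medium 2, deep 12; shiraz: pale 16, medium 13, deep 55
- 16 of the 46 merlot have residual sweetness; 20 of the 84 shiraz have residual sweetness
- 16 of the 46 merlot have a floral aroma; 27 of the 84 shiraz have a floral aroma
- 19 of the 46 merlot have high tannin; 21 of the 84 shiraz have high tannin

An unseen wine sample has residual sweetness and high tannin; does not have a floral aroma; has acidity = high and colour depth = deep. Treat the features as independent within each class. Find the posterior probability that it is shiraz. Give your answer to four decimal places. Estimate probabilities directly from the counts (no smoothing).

0.7234

merlot: (46/130) × (12/46) × (12/46) × (16/46) × (30/46) × (19/46) ≈ 0.00225623
shiraz: (84/130) × (29/84) × (55/84) × (20/84) × (57/84) × (21/84) ≈ 0.00589962
P(shiraz | x) = 0.00589962 / 0.00815585 ≈ 0.7234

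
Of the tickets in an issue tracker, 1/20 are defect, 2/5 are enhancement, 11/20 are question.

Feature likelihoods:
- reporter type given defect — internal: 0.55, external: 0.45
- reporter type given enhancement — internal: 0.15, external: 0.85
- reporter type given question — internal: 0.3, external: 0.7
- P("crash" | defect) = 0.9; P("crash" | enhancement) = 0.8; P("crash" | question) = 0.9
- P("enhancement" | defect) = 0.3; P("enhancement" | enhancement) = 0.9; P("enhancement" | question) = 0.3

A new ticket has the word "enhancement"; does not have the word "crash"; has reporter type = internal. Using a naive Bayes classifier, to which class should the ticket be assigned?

enhancement

defect: 0.05 × 0.55 × (1−0.9) × 0.3 = 0.000825
enhancement: 0.4 × 0.15 × (1−0.8) × 0.9 = 0.0108
question: 0.55 × 0.3 × (1−0.9) × 0.3 = 0.00495
Highest score → enhancement.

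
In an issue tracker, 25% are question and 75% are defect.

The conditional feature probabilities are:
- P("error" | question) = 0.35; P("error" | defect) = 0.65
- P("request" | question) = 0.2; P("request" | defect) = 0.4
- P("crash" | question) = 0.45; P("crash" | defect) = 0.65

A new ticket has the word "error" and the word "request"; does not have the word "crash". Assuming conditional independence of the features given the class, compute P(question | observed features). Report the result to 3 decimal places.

question: 0.25 × 0.35 × 0.2 × (1−0.45) = 0.009625
defect: 0.75 × 0.65 × 0.4 × (1−0.65) = 0.06825
P(question | x) = 0.009625 / 0.077875 ≈ 0.124

0.124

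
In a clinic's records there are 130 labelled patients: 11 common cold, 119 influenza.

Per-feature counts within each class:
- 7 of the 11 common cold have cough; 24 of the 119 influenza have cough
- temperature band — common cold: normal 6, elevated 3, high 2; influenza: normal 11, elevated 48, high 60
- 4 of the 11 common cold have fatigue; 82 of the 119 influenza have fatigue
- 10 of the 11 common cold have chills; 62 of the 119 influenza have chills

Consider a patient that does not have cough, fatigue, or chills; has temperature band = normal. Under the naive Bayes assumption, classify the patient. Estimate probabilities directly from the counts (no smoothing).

common cold: (11/130) × (4/11) × (6/11) × (7/11) × (1/11) ≈ 0.00097093
influenza: (119/130) × (95/119) × (11/119) × (37/119) × (57/119) ≈ 0.0100602
Highest score → influenza.

influenza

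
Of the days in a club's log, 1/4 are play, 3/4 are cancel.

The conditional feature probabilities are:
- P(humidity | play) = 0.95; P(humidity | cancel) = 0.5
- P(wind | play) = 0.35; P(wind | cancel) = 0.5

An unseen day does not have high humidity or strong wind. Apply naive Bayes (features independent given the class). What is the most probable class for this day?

play: 0.25 × (1−0.95) × (1−0.35) = 0.008125
cancel: 0.75 × (1−0.5) × (1−0.5) = 0.1875
Highest score → cancel.

cancel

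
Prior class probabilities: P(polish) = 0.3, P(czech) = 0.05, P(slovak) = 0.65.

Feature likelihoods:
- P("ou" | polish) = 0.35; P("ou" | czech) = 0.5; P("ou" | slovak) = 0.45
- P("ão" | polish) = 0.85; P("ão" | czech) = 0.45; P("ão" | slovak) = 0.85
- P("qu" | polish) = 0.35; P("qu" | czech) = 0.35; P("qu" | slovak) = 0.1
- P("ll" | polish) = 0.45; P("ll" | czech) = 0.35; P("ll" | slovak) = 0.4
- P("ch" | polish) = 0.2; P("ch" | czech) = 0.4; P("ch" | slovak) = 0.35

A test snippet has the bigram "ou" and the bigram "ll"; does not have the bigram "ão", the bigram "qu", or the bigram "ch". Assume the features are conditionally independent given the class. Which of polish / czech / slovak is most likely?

slovak

polish: 0.3 × 0.35 × (1−0.85) × (1−0.35) × 0.45 × (1−0.2) = 0.0036855
czech: 0.05 × 0.5 × (1−0.45) × (1−0.35) × 0.35 × (1−0.4) = 0.001876875
slovak: 0.65 × 0.45 × (1−0.85) × (1−0.1) × 0.4 × (1−0.35) = 0.01026675
Highest score → slovak.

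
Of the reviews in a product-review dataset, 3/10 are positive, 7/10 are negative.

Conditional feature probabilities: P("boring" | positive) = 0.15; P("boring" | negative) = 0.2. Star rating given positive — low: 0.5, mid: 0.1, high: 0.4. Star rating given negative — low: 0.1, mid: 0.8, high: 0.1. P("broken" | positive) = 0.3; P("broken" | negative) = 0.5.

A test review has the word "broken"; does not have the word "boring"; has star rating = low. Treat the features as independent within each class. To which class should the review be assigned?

positive

positive: 0.3 × (1−0.15) × 0.5 × 0.3 = 0.03825
negative: 0.7 × (1−0.2) × 0.1 × 0.5 = 0.028
Highest score → positive.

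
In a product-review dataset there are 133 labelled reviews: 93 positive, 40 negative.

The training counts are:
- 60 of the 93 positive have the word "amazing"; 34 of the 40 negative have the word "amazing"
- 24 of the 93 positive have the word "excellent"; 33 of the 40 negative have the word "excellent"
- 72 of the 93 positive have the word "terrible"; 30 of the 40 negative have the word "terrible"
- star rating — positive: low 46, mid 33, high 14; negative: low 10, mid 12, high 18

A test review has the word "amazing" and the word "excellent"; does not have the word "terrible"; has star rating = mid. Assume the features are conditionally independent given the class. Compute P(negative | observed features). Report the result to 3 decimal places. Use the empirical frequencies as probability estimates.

positive: (93/133) × (60/93) × (24/93) × (21/93) × (33/93) ≈ 0.00932814
negative: (40/133) × (34/40) × (33/40) × (10/40) × (12/40) ≈ 0.0158177
P(negative | x) = 0.0158177 / 0.02514584 ≈ 0.629

0.629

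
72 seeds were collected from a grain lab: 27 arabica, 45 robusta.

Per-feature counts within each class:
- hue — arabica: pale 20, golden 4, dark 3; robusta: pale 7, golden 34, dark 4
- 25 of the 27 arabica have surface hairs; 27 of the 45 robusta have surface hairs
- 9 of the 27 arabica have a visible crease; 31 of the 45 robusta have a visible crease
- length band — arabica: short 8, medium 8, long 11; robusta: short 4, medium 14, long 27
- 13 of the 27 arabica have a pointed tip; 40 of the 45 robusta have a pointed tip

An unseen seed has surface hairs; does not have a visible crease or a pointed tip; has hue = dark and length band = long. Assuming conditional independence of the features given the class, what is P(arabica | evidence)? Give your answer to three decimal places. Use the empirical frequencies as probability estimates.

0.887

arabica: (27/72) × (3/27) × (25/27) × (18/27) × (11/27) × (14/27) ≈ 0.00543334
robusta: (45/72) × (4/45) × (27/45) × (14/45) × (27/45) × (5/45) ≈ 0.000691358
P(arabica | x) = 0.00543334 / 0.006124698 ≈ 0.887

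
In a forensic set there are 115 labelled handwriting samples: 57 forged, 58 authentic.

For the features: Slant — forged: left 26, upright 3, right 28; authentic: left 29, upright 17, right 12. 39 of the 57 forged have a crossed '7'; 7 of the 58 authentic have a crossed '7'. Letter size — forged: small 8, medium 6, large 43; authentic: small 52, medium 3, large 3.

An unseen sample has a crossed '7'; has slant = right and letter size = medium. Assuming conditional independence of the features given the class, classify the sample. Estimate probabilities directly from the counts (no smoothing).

forged

forged: (57/115) × (28/57) × (39/57) × (6/57) ≈ 0.0175358
authentic: (58/115) × (12/58) × (7/58) × (3/58) ≈ 0.000651398
Highest score → forged.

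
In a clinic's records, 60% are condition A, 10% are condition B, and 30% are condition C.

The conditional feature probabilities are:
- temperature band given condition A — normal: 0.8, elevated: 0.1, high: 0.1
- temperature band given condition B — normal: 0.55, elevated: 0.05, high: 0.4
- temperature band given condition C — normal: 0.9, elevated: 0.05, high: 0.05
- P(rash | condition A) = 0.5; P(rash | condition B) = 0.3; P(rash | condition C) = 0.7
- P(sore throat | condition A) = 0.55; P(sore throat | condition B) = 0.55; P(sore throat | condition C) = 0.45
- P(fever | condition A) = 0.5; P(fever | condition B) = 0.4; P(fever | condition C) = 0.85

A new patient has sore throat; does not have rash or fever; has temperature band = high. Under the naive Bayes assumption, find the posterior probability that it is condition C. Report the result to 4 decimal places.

condition A: 0.6 × 0.1 × (1−0.5) × 0.55 × (1−0.5) = 0.00825
condition B: 0.1 × 0.4 × (1−0.3) × 0.55 × (1−0.4) = 0.00924
condition C: 0.3 × 0.05 × (1−0.7) × 0.45 × (1−0.85) = 0.00030375
P(condition C | x) = 0.00030375 / 0.01779375 ≈ 0.0171

0.0171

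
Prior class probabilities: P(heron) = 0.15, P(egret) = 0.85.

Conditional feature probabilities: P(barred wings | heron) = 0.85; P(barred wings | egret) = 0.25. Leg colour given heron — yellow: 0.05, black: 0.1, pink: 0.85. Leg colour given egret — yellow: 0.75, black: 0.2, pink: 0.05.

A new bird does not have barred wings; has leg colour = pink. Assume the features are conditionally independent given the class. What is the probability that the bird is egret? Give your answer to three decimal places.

0.625

heron: 0.15 × (1−0.85) × 0.85 = 0.019125
egret: 0.85 × (1−0.25) × 0.05 = 0.031875
P(egret | x) = 0.031875 / 0.051 ≈ 0.625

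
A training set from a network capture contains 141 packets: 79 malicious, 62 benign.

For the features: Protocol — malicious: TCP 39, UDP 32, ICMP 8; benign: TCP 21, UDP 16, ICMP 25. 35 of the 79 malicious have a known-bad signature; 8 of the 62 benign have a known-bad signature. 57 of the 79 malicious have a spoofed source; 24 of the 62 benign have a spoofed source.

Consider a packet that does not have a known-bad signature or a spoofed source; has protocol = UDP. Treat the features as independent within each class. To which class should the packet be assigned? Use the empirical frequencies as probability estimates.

malicious: (79/141) × (32/79) × (44/79) × (22/79) ≈ 0.0352008
benign: (62/141) × (16/62) × (54/62) × (38/62) ≈ 0.0605752
Highest score → benign.

benign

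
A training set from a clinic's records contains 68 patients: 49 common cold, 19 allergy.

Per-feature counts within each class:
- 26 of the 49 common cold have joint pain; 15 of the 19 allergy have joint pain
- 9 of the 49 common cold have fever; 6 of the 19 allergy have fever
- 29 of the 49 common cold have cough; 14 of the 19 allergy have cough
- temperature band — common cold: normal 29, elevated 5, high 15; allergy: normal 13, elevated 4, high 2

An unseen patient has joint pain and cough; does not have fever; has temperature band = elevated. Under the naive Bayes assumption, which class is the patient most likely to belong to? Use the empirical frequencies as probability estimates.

common cold: (49/68) × (26/49) × (40/49) × (29/49) × (5/49) ≈ 0.0188497
allergy: (19/68) × (15/19) × (13/19) × (14/19) × (4/19) ≈ 0.0234128
Highest score → allergy.

allergy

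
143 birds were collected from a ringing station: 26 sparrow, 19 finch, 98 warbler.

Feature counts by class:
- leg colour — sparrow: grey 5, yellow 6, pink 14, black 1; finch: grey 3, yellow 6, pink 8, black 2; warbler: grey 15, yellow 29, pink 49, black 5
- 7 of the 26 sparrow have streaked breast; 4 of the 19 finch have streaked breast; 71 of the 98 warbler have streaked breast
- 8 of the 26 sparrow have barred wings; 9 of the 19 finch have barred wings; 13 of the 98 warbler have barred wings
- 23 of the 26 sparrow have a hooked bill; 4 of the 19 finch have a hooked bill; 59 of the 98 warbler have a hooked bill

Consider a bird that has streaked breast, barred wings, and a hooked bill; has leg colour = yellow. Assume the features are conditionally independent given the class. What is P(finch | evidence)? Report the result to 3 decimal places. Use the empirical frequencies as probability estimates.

0.056

sparrow: (26/143) × (6/26) × (7/26) × (8/26) × (23/26) ≈ 0.00307476
finch: (19/143) × (6/19) × (4/19) × (9/19) × (4/19) ≈ 0.00088088
warbler: (98/143) × (29/98) × (71/98) × (13/98) × (59/98) ≈ 0.0117338
P(finch | x) = 0.00088088 / 0.01568944 ≈ 0.056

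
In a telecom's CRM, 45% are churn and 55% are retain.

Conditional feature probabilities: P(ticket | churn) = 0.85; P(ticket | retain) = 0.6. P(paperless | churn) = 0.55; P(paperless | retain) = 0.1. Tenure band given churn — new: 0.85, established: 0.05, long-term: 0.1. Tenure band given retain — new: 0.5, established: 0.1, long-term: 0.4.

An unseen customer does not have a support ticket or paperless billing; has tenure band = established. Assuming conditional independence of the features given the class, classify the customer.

churn: 0.45 × (1−0.85) × (1−0.55) × 0.05 = 0.00151875
retain: 0.55 × (1−0.6) × (1−0.1) × 0.1 = 0.0198
Highest score → retain.

retain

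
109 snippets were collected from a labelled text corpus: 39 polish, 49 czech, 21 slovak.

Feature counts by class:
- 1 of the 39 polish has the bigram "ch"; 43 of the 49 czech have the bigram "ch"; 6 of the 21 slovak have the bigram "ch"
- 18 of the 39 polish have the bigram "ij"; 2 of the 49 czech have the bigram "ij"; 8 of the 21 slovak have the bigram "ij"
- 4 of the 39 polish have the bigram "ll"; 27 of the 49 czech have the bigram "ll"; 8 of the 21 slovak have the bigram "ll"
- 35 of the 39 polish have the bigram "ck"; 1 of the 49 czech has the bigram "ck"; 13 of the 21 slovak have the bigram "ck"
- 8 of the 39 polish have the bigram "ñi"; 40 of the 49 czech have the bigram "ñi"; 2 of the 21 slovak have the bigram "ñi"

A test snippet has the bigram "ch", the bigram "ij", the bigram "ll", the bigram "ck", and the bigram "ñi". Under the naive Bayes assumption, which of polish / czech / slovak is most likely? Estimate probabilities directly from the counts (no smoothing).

polish: (39/109) × (1/39) × (18/39) × (4/39) × (35/39) × (8/39) ≈ 0.0000799476
czech: (49/109) × (43/49) × (2/49) × (27/49) × (1/49) × (40/49) ≈ 0.000147813
slovak: (21/109) × (6/21) × (8/21) × (8/21) × (13/21) × (2/21) ≈ 0.000470978
Highest score → slovak.

slovak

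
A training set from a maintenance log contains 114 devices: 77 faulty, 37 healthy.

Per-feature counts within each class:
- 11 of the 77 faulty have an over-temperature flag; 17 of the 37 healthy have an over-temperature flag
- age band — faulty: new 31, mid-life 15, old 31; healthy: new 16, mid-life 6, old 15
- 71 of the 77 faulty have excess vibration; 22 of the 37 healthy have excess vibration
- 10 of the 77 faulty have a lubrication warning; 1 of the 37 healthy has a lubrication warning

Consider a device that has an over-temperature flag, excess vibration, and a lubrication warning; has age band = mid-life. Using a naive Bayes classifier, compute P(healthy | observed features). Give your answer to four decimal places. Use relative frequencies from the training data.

faulty: (77/114) × (11/77) × (15/77) × (71/77) × (10/77) ≈ 0.00225095
healthy: (37/114) × (17/37) × (6/37) × (22/37) × (1/37) ≈ 0.000388609
P(healthy | x) = 0.000388609 / 0.002639559 ≈ 0.1472

0.1472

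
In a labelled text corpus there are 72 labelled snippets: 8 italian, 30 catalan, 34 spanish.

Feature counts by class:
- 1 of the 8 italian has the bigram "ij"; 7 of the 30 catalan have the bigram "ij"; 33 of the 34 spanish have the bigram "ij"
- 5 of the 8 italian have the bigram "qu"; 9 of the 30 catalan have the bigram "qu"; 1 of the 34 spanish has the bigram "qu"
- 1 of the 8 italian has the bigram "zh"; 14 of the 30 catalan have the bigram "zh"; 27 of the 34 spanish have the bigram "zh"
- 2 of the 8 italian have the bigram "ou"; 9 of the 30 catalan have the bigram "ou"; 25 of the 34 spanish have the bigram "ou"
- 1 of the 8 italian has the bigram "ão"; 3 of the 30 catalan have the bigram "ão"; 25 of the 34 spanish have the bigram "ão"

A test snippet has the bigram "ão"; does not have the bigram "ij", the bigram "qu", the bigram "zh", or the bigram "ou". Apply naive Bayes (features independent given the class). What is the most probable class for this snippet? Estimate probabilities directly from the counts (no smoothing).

italian: (8/72) × (7/8) × (3/8) × (7/8) × (6/8) × (1/8) = 0.00299072265625
catalan: (30/72) × (23/30) × (21/30) × (16/30) × (21/30) × (3/30) ≈ 0.00834815
spanish: (34/72) × (1/34) × (33/34) × (7/34) × (9/34) × (25/34) ≈ 0.00054019
Highest score → catalan.

catalan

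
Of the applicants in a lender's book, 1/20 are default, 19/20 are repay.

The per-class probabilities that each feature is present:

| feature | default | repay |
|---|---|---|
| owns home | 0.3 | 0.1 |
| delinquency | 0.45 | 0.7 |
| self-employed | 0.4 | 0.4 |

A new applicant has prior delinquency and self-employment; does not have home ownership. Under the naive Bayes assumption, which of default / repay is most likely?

repay

default: 0.05 × (1−0.3) × 0.45 × 0.4 = 0.0063
repay: 0.95 × (1−0.1) × 0.7 × 0.4 = 0.2394
Highest score → repay.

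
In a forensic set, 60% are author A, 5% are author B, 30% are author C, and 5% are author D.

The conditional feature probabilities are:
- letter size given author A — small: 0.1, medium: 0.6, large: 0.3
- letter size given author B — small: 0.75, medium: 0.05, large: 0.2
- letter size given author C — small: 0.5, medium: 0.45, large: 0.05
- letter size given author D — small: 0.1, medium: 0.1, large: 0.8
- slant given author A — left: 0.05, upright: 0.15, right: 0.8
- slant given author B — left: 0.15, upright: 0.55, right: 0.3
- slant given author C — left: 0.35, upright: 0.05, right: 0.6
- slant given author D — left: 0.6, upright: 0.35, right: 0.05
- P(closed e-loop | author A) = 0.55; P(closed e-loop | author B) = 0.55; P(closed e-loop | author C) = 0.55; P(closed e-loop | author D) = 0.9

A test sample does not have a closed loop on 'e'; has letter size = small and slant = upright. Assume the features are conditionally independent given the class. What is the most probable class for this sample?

author A: 0.6 × 0.1 × 0.15 × (1−0.55) = 0.00405
author B: 0.05 × 0.75 × 0.55 × (1−0.55) = 0.00928125
author C: 0.3 × 0.5 × 0.05 × (1−0.55) = 0.003375
author D: 0.05 × 0.1 × 0.35 × (1−0.9) = 0.000175
Highest score → author B.

author B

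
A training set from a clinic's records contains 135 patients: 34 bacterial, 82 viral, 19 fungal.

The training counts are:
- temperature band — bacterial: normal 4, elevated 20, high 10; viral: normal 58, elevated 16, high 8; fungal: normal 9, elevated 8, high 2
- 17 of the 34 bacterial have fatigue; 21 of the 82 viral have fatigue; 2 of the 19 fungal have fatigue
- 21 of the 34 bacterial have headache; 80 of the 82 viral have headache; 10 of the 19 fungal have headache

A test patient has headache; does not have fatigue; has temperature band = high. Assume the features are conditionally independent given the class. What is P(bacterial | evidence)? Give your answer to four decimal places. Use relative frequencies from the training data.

bacterial: (34/135) × (10/34) × (17/34) × (21/34) ≈ 0.0228758
viral: (82/135) × (8/82) × (61/82) × (80/82) ≈ 0.0430079
fungal: (19/135) × (2/19) × (17/19) × (10/19) ≈ 0.00697651
P(bacterial | x) = 0.0228758 / 0.07286021 ≈ 0.3140

0.3140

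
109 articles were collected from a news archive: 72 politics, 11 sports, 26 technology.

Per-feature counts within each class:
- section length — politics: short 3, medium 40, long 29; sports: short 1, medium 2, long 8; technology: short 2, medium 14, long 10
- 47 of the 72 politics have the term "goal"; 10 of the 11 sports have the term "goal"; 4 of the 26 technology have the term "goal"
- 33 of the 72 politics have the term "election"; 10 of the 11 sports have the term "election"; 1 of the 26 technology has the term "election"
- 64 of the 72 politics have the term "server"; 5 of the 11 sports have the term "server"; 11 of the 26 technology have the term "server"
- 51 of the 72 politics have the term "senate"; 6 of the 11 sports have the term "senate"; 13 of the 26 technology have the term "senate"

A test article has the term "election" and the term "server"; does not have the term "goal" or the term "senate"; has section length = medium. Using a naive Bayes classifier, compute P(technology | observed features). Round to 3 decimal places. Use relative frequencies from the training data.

politics: (72/109) × (40/72) × (25/72) × (33/72) × (64/72) × (21/72) ≈ 0.0151411
sports: (11/109) × (2/11) × (1/11) × (10/11) × (5/11) × (5/11) ≈ 0.000313309
technology: (26/109) × (14/26) × (22/26) × (1/26) × (11/26) × (13/26) ≈ 0.000884233
P(technology | x) = 0.000884233 / 0.016338642 ≈ 0.054

0.054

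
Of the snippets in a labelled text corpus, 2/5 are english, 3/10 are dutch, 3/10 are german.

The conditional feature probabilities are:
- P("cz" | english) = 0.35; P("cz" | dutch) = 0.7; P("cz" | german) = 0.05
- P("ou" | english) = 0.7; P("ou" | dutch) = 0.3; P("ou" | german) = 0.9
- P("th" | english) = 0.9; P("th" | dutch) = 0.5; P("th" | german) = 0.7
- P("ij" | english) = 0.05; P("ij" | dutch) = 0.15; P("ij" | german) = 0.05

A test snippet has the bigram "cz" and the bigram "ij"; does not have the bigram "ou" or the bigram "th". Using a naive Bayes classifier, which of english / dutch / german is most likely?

dutch

english: 0.4 × 0.35 × (1−0.7) × (1−0.9) × 0.05 = 0.00021
dutch: 0.3 × 0.7 × (1−0.3) × (1−0.5) × 0.15 = 0.011025
german: 0.3 × 0.05 × (1−0.9) × (1−0.7) × 0.05 = 0.0000225
Highest score → dutch.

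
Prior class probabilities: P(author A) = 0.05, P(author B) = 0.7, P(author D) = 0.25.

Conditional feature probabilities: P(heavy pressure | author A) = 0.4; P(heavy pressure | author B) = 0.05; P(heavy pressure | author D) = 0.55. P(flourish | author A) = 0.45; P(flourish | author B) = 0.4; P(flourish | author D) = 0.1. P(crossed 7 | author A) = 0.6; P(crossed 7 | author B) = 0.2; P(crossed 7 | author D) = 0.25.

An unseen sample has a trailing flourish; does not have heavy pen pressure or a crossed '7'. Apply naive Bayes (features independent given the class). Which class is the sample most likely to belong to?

author B

author A: 0.05 × (1−0.4) × 0.45 × (1−0.6) = 0.0054
author B: 0.7 × (1−0.05) × 0.4 × (1−0.2) = 0.2128
author D: 0.25 × (1−0.55) × 0.1 × (1−0.25) = 0.0084375
Highest score → author B.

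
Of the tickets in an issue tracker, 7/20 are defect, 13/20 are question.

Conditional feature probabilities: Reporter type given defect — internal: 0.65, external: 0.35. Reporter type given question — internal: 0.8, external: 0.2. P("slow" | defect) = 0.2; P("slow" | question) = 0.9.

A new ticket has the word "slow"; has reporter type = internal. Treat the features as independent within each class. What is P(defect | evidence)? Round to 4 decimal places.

0.0886

defect: 0.35 × 0.65 × 0.2 = 0.0455
question: 0.65 × 0.8 × 0.9 = 0.468
P(defect | x) = 0.0455 / 0.5135 ≈ 0.0886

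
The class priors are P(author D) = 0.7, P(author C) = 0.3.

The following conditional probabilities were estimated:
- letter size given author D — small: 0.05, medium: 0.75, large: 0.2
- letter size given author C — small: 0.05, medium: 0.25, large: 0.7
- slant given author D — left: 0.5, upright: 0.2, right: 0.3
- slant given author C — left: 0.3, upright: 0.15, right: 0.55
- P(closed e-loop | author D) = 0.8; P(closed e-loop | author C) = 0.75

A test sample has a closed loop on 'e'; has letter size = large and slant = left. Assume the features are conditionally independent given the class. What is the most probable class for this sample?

author D

author D: 0.7 × 0.2 × 0.5 × 0.8 = 0.056
author C: 0.3 × 0.7 × 0.3 × 0.75 = 0.04725
Highest score → author D.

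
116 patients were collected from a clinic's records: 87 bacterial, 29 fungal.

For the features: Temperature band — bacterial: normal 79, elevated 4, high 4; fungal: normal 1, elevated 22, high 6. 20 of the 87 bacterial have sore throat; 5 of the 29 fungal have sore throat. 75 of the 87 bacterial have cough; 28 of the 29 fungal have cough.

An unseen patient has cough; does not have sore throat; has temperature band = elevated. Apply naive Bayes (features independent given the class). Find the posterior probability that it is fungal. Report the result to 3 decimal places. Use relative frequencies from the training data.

bacterial: (87/116) × (4/87) × (67/87) × (75/87) ≈ 0.0228928
fungal: (29/116) × (22/29) × (24/29) × (28/29) ≈ 0.151544
P(fungal | x) = 0.151544 / 0.1744368 ≈ 0.869

0.869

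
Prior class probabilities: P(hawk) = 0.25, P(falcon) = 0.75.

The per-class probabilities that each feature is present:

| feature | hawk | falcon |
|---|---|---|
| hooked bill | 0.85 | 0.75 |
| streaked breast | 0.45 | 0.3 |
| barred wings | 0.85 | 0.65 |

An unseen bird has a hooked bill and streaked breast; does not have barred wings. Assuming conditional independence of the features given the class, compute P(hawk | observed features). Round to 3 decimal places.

hawk: 0.25 × 0.85 × 0.45 × (1−0.85) = 0.01434375
falcon: 0.75 × 0.75 × 0.3 × (1−0.65) = 0.0590625
P(hawk | x) = 0.01434375 / 0.07340625 ≈ 0.195

0.195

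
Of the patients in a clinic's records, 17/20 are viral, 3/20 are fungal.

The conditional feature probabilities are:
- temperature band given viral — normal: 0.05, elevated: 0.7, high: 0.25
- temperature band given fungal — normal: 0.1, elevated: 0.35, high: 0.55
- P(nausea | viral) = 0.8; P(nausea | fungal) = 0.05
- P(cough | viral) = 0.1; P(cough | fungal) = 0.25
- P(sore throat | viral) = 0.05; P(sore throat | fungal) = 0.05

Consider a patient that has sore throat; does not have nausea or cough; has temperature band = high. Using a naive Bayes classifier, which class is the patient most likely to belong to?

fungal

viral: 0.85 × 0.25 × (1−0.8) × (1−0.1) × 0.05 = 0.0019125
fungal: 0.15 × 0.55 × (1−0.05) × (1−0.25) × 0.05 = 0.0029390625
Highest score → fungal.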